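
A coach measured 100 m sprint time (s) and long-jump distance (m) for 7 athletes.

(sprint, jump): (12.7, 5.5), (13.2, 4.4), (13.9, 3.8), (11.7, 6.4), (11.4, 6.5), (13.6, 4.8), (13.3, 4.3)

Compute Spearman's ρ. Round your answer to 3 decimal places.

-0.893

Rank sprint: 3, 4, 7, 2, 1, 6, 5
Rank jump: 5, 3, 1, 6, 7, 4, 2
d = rank(sprint) − rank(jump): -2, 1, 6, -4, -6, 2, 3; Σd² = 106
ρ = 1 − 6Σd² / [n(n²−1)] = 1 − 6×106 / (7×48) = 1 − 636/336 ≈ -0.893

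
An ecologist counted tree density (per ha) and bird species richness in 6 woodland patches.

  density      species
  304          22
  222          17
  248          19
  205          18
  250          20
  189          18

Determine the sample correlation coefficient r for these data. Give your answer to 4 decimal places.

0.8875

n = 6, Σx = 1418, Σy = 114, Σx² = 343450, Σy² = 2182, Σxy = 27266
nΣxy − ΣxΣy = 163596 − 161652 = 1944
nΣx² − (Σx)² = 2060700 − 2010724 = 49976; nΣy² − (Σy)² = 13092 − 12996 = 96
r = 1944 / √(49976 × 96) = 1944 / 2190.3644 ≈ 0.8875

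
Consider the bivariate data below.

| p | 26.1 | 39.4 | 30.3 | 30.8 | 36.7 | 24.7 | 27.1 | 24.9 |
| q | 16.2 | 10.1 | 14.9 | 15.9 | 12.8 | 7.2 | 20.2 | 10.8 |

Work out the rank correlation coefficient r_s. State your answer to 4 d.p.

0.0714

Rank p: 3, 8, 5, 6, 7, 1, 4, 2
Rank q: 7, 2, 5, 6, 4, 1, 8, 3
d = rank(p) − rank(q): -4, 6, 0, 0, 3, 0, -4, -1; Σd² = 78
ρ = 1 − 6Σd² / [n(n²−1)] = 1 − 6×78 / (8×63) = 1 − 468/504 ≈ 0.0714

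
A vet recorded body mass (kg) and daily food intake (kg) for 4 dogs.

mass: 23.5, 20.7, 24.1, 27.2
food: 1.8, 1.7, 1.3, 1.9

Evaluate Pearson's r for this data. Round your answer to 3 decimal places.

n = 4, Σx = 95.5, Σy = 6.7, Σx² = 2301.39, Σy² = 11.43, Σxy = 160.5
nΣxy − ΣxΣy = 642 − 639.85 = 2.15
nΣx² − (Σx)² = 9205.56 − 9120.25 = 85.31; nΣy² − (Σy)² = 45.72 − 44.89 = 0.83
r = 2.15 / √(85.31 × 0.83) = 2.15 / 8.4147 ≈ 0.256

0.256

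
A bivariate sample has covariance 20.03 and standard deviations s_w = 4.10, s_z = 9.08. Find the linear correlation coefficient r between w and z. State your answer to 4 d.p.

r = Cov(w,z) / (s_w · s_z) = 20.03 / (4.10 × 9.08)
  = 20.03 / 37.2280 ≈ 0.5380

0.5380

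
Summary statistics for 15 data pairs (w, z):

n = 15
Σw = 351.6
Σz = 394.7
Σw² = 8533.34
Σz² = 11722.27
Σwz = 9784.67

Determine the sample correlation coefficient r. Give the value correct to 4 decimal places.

r = (nΣwz − ΣwΣz) / √[(nΣw² − (Σw)²)(nΣz² − (Σz)²)]
Numerator: 15×9784.67 − 351.6×394.7 = 7993.53
Denominator: √[(128000.1 − 123622.56)(175834.05 − 155788.09)] = √[4377.54 × 20045.96] = 9367.6033
r = 7993.53 / 9367.6033 ≈ 0.8533

0.8533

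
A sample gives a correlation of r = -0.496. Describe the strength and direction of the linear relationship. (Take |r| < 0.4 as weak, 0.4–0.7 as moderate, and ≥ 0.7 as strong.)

moderate negative

r = -0.496 < 0 so the relationship is negative.
|r| = 0.496, which falls in the moderate range.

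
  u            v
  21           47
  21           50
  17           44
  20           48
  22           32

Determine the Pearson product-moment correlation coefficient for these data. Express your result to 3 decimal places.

-0.276

n = 5, Σu = 101, Σv = 221, Σu² = 2055, Σv² = 9973, Σuv = 4449
nΣuv − ΣuΣv = 22245 − 22321 = -76
nΣu² − (Σu)² = 10275 − 10201 = 74; nΣv² − (Σv)² = 49865 − 48841 = 1024
r = -76 / √(74 × 1024) = -76 / 275.2744 ≈ -0.276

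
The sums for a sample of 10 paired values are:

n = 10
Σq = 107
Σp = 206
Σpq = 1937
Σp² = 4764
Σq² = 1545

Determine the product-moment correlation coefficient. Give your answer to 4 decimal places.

-0.5856

r = (nΣpq − ΣpΣq) / √[(nΣp² − (Σp)²)(nΣq² − (Σq)²)]
Numerator: 10×1937 − 206×107 = -2672
Denominator: √[(47640 − 42436)(15450 − 11449)] = √[5204 × 4001] = 4563.0258
r = -2672 / 4563.0258 ≈ -0.5856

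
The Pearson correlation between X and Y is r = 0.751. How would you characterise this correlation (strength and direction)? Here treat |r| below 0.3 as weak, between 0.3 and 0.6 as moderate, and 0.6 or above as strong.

r = 0.751 > 0 so the relationship is positive.
|r| = 0.751, which falls in the strong range.

strong positive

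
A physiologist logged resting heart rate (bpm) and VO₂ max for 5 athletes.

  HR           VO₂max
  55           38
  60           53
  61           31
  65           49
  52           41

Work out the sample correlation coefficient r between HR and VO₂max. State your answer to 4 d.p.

0.3048

n = 5, Σx = 293, Σy = 212, Σx² = 17275, Σy² = 9296, Σxy = 12478
nΣxy − ΣxΣy = 62390 − 62116 = 274
nΣx² − (Σx)² = 86375 − 85849 = 526; nΣy² − (Σy)² = 46480 − 44944 = 1536
r = 274 / √(526 × 1536) = 274 / 898.8526 ≈ 0.3048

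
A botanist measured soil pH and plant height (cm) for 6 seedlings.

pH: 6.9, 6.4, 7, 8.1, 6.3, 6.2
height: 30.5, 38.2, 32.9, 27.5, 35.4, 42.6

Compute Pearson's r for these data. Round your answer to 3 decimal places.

-0.863

n = 6, Σx = 40.9, Σy = 207.1, Σx² = 281.31, Σy² = 7296.07, Σxy = 1395.12
nΣxy − ΣxΣy = 8370.72 − 8470.39 = -99.67
nΣx² − (Σx)² = 1687.86 − 1672.81 = 15.05; nΣy² − (Σy)² = 43776.42 − 42890.41 = 886.01
r = -99.67 / √(15.05 × 886.01) = -99.67 / 115.4749 ≈ -0.863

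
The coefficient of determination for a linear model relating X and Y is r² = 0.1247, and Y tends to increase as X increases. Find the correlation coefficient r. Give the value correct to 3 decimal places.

0.353

|r| = √0.1247 = 0.353
The association is positive, so r = 0.353.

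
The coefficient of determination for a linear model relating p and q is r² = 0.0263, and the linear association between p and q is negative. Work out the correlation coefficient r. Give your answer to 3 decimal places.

|r| = √0.0263 = 0.162
The association is negative, so r = −0.162.

-0.162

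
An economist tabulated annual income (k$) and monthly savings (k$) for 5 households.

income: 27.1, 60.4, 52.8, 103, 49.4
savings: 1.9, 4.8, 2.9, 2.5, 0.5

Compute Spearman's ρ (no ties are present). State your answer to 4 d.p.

0.6000

Rank income: 1, 4, 3, 5, 2
Rank savings: 2, 5, 4, 3, 1
d = rank(income) − rank(savings): -1, -1, -1, 2, 1; Σd² = 8
ρ = 1 − 6Σd² / [n(n²−1)] = 1 − 6×8 / (5×24) = 1 − 48/120 ≈ 0.6000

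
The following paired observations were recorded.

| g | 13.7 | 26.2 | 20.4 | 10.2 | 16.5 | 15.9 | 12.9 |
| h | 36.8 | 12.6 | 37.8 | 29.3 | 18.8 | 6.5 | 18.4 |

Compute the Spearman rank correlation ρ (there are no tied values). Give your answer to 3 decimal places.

Rank g: 3, 7, 6, 1, 5, 4, 2
Rank h: 6, 2, 7, 5, 4, 1, 3
d = rank(g) − rank(h): -3, 5, -1, -4, 1, 3, -1; Σd² = 62
ρ = 1 − 6Σd² / [n(n²−1)] = 1 − 6×62 / (7×48) = 1 − 372/336 ≈ -0.107

-0.107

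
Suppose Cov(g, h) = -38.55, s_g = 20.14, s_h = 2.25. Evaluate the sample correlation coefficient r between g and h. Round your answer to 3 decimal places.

r = Cov(g,h) / (s_g · s_h) = -38.55 / (20.14 × 2.25)
  = -38.55 / 45.3150 ≈ -0.851

-0.851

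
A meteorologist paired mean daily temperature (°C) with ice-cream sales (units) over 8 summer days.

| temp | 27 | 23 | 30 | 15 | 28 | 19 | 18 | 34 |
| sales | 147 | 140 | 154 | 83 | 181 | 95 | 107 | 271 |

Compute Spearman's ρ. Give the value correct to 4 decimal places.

Rank temp: 5, 4, 7, 1, 6, 3, 2, 8
Rank sales: 5, 4, 6, 1, 7, 2, 3, 8
d = rank(temp) − rank(sales): 0, 0, 1, 0, -1, 1, -1, 0; Σd² = 4
ρ = 1 − 6Σd² / [n(n²−1)] = 1 − 6×4 / (8×63) = 1 − 24/504 ≈ 0.9524

0.9524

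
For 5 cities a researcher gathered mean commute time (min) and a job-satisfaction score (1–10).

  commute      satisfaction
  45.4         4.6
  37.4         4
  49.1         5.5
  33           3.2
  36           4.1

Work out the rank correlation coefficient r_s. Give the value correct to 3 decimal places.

Rank commute: 4, 3, 5, 1, 2
Rank satisfaction: 4, 2, 5, 1, 3
d = rank(commute) − rank(satisfaction): 0, 1, 0, 0, -1; Σd² = 2
ρ = 1 − 6Σd² / [n(n²−1)] = 1 − 6×2 / (5×24) = 1 − 12/120 ≈ 0.900

0.900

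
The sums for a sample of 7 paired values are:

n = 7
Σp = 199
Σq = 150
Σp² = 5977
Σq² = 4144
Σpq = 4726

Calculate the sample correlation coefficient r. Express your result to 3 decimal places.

r = (nΣpq − ΣpΣq) / √[(nΣp² − (Σp)²)(nΣq² − (Σq)²)]
Numerator: 7×4726 − 199×150 = 3232
Denominator: √[(41839 − 39601)(29008 − 22500)] = √[2238 × 6508] = 3816.3994
r = 3232 / 3816.3994 ≈ 0.847

0.847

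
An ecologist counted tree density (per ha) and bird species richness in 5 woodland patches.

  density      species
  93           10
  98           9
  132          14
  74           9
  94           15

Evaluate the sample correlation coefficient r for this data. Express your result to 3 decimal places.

n = 5, Σx = 491, Σy = 57, Σx² = 49989, Σy² = 683, Σxy = 5736
nΣxy − ΣxΣy = 28680 − 27987 = 693
nΣx² − (Σx)² = 249945 − 241081 = 8864; nΣy² − (Σy)² = 3415 − 3249 = 166
r = 693 / √(8864 × 166) = 693 / 1213.0227 ≈ 0.571

0.571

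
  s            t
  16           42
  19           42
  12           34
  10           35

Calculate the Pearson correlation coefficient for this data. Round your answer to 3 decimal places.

0.908

n = 4, Σs = 57, Σt = 153, Σs² = 861, Σt² = 5909, Σst = 2228
nΣst − ΣsΣt = 8912 − 8721 = 191
nΣs² − (Σs)² = 3444 − 3249 = 195; nΣt² − (Σt)² = 23636 − 23409 = 227
r = 191 / √(195 × 227) = 191 / 210.3925 ≈ 0.908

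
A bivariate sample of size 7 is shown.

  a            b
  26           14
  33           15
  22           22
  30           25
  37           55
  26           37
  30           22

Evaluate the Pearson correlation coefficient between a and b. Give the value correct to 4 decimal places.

n = 7, Σa = 204, Σb = 190, Σa² = 6094, Σb² = 6408, Σab = 5750
nΣab − ΣaΣb = 40250 − 38760 = 1490
nΣa² − (Σa)² = 42658 − 41616 = 1042; nΣb² − (Σb)² = 44856 − 36100 = 8756
r = 1490 / √(1042 × 8756) = 1490 / 3020.5549 ≈ 0.4933

0.4933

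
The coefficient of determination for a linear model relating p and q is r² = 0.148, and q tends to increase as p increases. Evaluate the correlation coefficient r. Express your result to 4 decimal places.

|r| = √0.148 = 0.3847
The association is positive, so r = 0.3847.

0.3847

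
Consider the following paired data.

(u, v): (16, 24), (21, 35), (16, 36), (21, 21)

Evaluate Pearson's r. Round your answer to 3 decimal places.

n = 4, Σu = 74, Σv = 116, Σu² = 1394, Σv² = 3538, Σuv = 2136
nΣuv − ΣuΣv = 8544 − 8584 = -40
nΣu² − (Σu)² = 5576 − 5476 = 100; nΣv² − (Σv)² = 14152 − 13456 = 696
r = -40 / √(100 × 696) = -40 / 263.8181 ≈ -0.152

-0.152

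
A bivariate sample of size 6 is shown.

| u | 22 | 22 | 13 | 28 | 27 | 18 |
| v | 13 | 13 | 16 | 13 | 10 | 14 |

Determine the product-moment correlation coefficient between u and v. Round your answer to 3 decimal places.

n = 6, Σu = 130, Σv = 79, Σu² = 2974, Σv² = 1059, Σuv = 1666
nΣuv − ΣuΣv = 9996 − 10270 = -274
nΣu² − (Σu)² = 17844 − 16900 = 944; nΣv² − (Σv)² = 6354 − 6241 = 113
r = -274 / √(944 × 113) = -274 / 326.6068 ≈ -0.839

-0.839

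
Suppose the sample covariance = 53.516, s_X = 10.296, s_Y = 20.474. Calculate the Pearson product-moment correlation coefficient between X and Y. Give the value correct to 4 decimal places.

0.2539

r = Cov(X,Y) / (s_X · s_Y) = 53.516 / (10.296 × 20.474)
  = 53.516 / 210.8003 ≈ 0.2539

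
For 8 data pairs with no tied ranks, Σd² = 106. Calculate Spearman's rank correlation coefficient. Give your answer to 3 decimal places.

-0.262

ρ = 1 − 6Σd² / [n(n²−1)] = 1 − 6×106 / (8×63)
  = 1 − 636/504 = 1 − 1.2619 ≈ -0.262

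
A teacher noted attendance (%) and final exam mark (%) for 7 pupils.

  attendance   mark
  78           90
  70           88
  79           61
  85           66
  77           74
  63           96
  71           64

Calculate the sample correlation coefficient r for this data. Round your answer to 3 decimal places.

n = 7, Σx = 523, Σy = 539, Σx² = 39389, Σy² = 42709, Σxy = 39899
nΣxy − ΣxΣy = 279293 − 281897 = -2604
nΣx² − (Σx)² = 275723 − 273529 = 2194; nΣy² − (Σy)² = 298963 − 290521 = 8442
r = -2604 / √(2194 × 8442) = -2604 / 4303.6900 ≈ -0.605

-0.605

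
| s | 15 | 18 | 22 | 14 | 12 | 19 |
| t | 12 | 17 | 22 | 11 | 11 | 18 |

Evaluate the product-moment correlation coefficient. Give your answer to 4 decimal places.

0.9774

n = 6, Σs = 100, Σt = 91, Σs² = 1734, Σt² = 1483, Σst = 1598
nΣst − ΣsΣt = 9588 − 9100 = 488
nΣs² − (Σs)² = 10404 − 10000 = 404; nΣt² − (Σt)² = 8898 − 8281 = 617
r = 488 / √(404 × 617) = 488 / 499.2675 ≈ 0.9774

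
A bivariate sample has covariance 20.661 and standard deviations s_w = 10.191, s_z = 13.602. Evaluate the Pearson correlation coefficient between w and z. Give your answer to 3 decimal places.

0.149

r = Cov(w,z) / (s_w · s_z) = 20.661 / (10.191 × 13.602)
  = 20.661 / 138.6180 ≈ 0.149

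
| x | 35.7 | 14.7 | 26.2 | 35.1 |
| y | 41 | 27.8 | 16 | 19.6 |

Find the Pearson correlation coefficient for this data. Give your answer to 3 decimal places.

0.196

n = 4, Σx = 111.7, Σy = 104.4, Σx² = 3409.03, Σy² = 3094, Σxy = 2979.52
nΣxy − ΣxΣy = 11918.08 − 11661.48 = 256.6
nΣx² − (Σx)² = 13636.12 − 12476.89 = 1159.23; nΣy² − (Σy)² = 12376 − 10899.36 = 1476.64
r = 256.6 / √(1159.23 × 1476.64) = 256.6 / 1308.3445 ≈ 0.196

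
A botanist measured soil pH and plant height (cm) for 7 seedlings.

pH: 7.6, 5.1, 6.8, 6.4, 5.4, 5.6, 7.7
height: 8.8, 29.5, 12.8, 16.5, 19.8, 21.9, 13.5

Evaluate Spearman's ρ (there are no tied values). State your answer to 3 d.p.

Rank pH: 6, 1, 5, 4, 2, 3, 7
Rank height: 1, 7, 2, 4, 5, 6, 3
d = rank(pH) − rank(height): 5, -6, 3, 0, -3, -3, 4; Σd² = 104
ρ = 1 − 6Σd² / [n(n²−1)] = 1 − 6×104 / (7×48) = 1 − 624/336 ≈ -0.857

-0.857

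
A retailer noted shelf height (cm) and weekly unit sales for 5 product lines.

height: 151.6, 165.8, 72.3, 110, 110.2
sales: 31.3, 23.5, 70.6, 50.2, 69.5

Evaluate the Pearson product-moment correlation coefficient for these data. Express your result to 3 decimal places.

n = 5, Σx = 609.9, Σy = 245.1, Σx² = 79943.53, Σy² = 13866.59, Σxy = 26926.66
nΣxy − ΣxΣy = 134633.3 − 149486.49 = -14853.19
nΣx² − (Σx)² = 399717.65 − 371978.01 = 27739.64; nΣy² − (Σy)² = 69332.95 − 60074.01 = 9258.94
r = -14853.19 / √(27739.64 × 9258.94) = -14853.19 / 16026.2180 ≈ -0.927

-0.927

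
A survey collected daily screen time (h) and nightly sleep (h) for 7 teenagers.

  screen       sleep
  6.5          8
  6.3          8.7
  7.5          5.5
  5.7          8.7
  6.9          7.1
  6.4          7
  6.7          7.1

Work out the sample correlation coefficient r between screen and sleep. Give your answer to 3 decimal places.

n = 7, Σx = 46, Σy = 52.1, Σx² = 304.14, Σy² = 395.45, Σxy = 339.01
nΣxy − ΣxΣy = 2373.07 − 2396.6 = -23.53
nΣx² − (Σx)² = 2128.98 − 2116 = 12.98; nΣy² − (Σy)² = 2768.15 − 2714.41 = 53.74
r = -23.53 / √(12.98 × 53.74) = -23.53 / 26.4111 ≈ -0.891

-0.891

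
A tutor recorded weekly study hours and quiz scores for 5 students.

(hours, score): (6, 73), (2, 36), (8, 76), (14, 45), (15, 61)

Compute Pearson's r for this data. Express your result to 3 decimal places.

0.115

n = 5, Σx = 45, Σy = 291, Σx² = 525, Σy² = 18147, Σxy = 2663
nΣxy − ΣxΣy = 13315 − 13095 = 220
nΣx² − (Σx)² = 2625 − 2025 = 600; nΣy² − (Σy)² = 90735 − 84681 = 6054
r = 220 / √(600 × 6054) = 220 / 1905.8856 ≈ 0.115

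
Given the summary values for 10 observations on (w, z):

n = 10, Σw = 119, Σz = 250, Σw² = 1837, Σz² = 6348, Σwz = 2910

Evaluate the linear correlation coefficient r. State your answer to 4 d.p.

r = (nΣwz − ΣwΣz) / √[(nΣw² − (Σw)²)(nΣz² − (Σz)²)]
Numerator: 10×2910 − 119×250 = -650
Denominator: √[(18370 − 14161)(63480 − 62500)] = √[4209 × 980] = 2030.9653
r = -650 / 2030.9653 ≈ -0.3200

-0.3200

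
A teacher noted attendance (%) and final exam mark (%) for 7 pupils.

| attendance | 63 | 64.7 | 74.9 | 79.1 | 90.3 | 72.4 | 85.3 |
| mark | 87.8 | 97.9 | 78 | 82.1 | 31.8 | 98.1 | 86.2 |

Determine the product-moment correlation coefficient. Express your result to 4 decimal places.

n = 7, Σx = 529.7, Σy = 561.9, Σx² = 40693.85, Σy² = 48182.95, Σxy = 41528.68
nΣxy − ΣxΣy = 290700.76 − 297638.43 = -6937.67
nΣx² − (Σx)² = 284856.95 − 280582.09 = 4274.86; nΣy² − (Σy)² = 337280.65 − 315731.61 = 21549.04
r = -6937.67 / √(4274.86 × 21549.04) = -6937.67 / 9597.8711 ≈ -0.7228

-0.7228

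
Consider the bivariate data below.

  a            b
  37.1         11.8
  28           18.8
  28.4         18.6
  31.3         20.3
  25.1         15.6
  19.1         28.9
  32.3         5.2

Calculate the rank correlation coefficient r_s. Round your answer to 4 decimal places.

-0.6429

Rank a: 7, 3, 4, 5, 2, 1, 6
Rank b: 2, 5, 4, 6, 3, 7, 1
d = rank(a) − rank(b): 5, -2, 0, -1, -1, -6, 5; Σd² = 92
ρ = 1 − 6Σd² / [n(n²−1)] = 1 − 6×92 / (7×48) = 1 − 552/336 ≈ -0.6429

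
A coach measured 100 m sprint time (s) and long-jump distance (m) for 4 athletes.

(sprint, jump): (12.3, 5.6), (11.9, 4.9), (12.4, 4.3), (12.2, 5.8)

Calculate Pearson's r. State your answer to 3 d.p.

-0.113

n = 4, Σx = 48.8, Σy = 20.6, Σx² = 595.5, Σy² = 107.5, Σxy = 251.27
nΣxy − ΣxΣy = 1005.08 − 1005.28 = -0.2
nΣx² − (Σx)² = 2382 − 2381.44 = 0.56; nΣy² − (Σy)² = 430 − 424.36 = 5.64
r = -0.2 / √(0.56 × 5.64) = -0.2 / 1.7772 ≈ -0.113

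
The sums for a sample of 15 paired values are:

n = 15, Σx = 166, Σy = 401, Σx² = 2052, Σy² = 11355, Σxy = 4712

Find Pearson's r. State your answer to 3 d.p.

r = (nΣxy − ΣxΣy) / √[(nΣx² − (Σx)²)(nΣy² − (Σy)²)]
Numerator: 15×4712 − 166×401 = 4114
Denominator: √[(30780 − 27556)(170325 − 160801)] = √[3224 × 9524] = 5541.2432
r = 4114 / 5541.2432 ≈ 0.742

0.742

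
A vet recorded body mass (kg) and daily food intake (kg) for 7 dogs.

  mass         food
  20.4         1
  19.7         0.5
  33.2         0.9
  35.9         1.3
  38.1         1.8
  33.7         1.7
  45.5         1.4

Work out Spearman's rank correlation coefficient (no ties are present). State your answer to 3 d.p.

0.786

Rank mass: 2, 1, 3, 5, 6, 4, 7
Rank food: 3, 1, 2, 4, 7, 6, 5
d = rank(mass) − rank(food): -1, 0, 1, 1, -1, -2, 2; Σd² = 12
ρ = 1 − 6Σd² / [n(n²−1)] = 1 − 6×12 / (7×48) = 1 − 72/336 ≈ 0.786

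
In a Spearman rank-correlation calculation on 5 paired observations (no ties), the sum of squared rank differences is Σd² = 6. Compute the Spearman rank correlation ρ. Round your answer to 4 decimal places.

ρ = 1 − 6Σd² / [n(n²−1)] = 1 − 6×6 / (5×24)
  = 1 − 36/120 = 1 − 0.30000 ≈ 0.7000

0.7000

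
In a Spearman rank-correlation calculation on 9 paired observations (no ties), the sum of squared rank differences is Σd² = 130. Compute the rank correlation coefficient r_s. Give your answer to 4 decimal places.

-0.0833

ρ = 1 − 6Σd² / [n(n²−1)] = 1 − 6×130 / (9×80)
  = 1 − 780/720 = 1 − 1.08333 ≈ -0.0833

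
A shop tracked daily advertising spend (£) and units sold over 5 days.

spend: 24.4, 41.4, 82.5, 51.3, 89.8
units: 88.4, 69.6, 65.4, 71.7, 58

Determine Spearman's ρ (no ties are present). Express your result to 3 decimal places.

-0.900

Rank spend: 1, 2, 4, 3, 5
Rank units: 5, 3, 2, 4, 1
d = rank(spend) − rank(units): -4, -1, 2, -1, 4; Σd² = 38
ρ = 1 − 6Σd² / [n(n²−1)] = 1 − 6×38 / (5×24) = 1 − 228/120 ≈ -0.900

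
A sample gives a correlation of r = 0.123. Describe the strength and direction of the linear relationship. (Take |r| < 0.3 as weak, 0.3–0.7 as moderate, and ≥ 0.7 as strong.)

weak positive

r = 0.123 > 0 so the relationship is positive.
|r| = 0.123, which falls in the weak range.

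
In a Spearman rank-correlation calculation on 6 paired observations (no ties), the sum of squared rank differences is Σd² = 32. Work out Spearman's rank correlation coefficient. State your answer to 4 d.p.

0.0857

ρ = 1 − 6Σd² / [n(n²−1)] = 1 − 6×32 / (6×35)
  = 1 − 192/210 = 1 − 0.91429 ≈ 0.0857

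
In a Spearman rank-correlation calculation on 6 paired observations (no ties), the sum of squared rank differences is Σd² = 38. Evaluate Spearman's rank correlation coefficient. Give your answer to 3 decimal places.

ρ = 1 − 6Σd² / [n(n²−1)] = 1 − 6×38 / (6×35)
  = 1 − 228/210 = 1 − 1.0857 ≈ -0.086

-0.086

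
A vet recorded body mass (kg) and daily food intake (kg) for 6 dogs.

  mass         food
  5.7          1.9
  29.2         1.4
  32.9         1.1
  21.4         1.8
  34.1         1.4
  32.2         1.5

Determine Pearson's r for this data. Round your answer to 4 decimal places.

-0.8381

n = 6, Σx = 155.5, Σy = 9.1, Σx² = 4625.15, Σy² = 14.23, Σxy = 222.46
nΣxy − ΣxΣy = 1334.76 − 1415.05 = -80.29
nΣx² − (Σx)² = 27750.9 − 24180.25 = 3570.65; nΣy² − (Σy)² = 85.38 − 82.81 = 2.57
r = -80.29 / √(3570.65 × 2.57) = -80.29 / 95.7944 ≈ -0.8381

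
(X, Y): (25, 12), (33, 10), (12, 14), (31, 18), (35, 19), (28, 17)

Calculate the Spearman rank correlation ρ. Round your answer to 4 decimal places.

Rank X: 2, 5, 1, 4, 6, 3
Rank Y: 2, 1, 3, 5, 6, 4
d = rank(X) − rank(Y): 0, 4, -2, -1, 0, -1; Σd² = 22
ρ = 1 − 6Σd² / [n(n²−1)] = 1 − 6×22 / (6×35) = 1 − 132/210 ≈ 0.3714

0.3714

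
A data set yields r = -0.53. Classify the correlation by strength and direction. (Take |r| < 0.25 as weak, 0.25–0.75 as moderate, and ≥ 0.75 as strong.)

r = -0.53 < 0 so the relationship is negative.
|r| = 0.53, which falls in the moderate range.

moderate negative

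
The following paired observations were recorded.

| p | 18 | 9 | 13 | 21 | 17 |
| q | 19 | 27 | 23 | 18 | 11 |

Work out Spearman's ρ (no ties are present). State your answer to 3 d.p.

-0.700

Rank p: 4, 1, 2, 5, 3
Rank q: 3, 5, 4, 2, 1
d = rank(p) − rank(q): 1, -4, -2, 3, 2; Σd² = 34
ρ = 1 − 6Σd² / [n(n²−1)] = 1 − 6×34 / (5×24) = 1 − 204/120 ≈ -0.700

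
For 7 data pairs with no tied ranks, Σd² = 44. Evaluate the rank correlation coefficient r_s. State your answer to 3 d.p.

ρ = 1 − 6Σd² / [n(n²−1)] = 1 − 6×44 / (7×48)
  = 1 − 264/336 = 1 − 0.7857 ≈ 0.214

0.214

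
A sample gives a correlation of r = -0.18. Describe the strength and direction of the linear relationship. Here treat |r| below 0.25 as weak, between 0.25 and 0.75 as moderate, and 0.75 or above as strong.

r = -0.18 < 0 so the relationship is negative.
|r| = 0.18, which falls in the weak range.

weak negative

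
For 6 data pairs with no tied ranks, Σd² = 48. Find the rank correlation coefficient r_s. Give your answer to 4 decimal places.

ρ = 1 − 6Σd² / [n(n²−1)] = 1 − 6×48 / (6×35)
  = 1 − 288/210 = 1 − 1.37143 ≈ -0.3714

-0.3714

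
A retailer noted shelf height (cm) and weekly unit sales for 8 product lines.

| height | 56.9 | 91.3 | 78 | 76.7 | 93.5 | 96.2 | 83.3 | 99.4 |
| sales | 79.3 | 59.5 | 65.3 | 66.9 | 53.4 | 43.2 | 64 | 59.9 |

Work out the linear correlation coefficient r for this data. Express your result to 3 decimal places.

-0.866

n = 8, Σx = 675.3, Σy = 491.5, Σx² = 58356.13, Σy² = 30970.25, Σxy = 40603.15
nΣxy − ΣxΣy = 324825.2 − 331909.95 = -7084.75
nΣx² − (Σx)² = 466849.04 − 456030.09 = 10818.95; nΣy² − (Σy)² = 247762 − 241572.25 = 6189.75
r = -7084.75 / √(10818.95 × 6189.75) = -7084.75 / 8183.3120 ≈ -0.866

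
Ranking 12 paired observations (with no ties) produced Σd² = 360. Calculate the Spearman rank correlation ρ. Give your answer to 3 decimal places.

ρ = 1 − 6Σd² / [n(n²−1)] = 1 − 6×360 / (12×143)
  = 1 − 2160/1716 = 1 − 1.2587 ≈ -0.259

-0.259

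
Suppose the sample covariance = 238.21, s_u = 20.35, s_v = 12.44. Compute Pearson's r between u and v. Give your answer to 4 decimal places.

r = Cov(u,v) / (s_u · s_v) = 238.21 / (20.35 × 12.44)
  = 238.21 / 253.1540 ≈ 0.9410

0.9410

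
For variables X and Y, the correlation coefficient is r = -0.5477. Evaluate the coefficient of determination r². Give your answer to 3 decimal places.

0.300

r² = (-0.5477)² = 0.300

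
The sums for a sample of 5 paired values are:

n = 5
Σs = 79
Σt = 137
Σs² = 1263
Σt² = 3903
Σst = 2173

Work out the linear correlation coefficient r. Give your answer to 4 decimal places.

0.1788

r = (nΣst − ΣsΣt) / √[(nΣs² − (Σs)²)(nΣt² − (Σt)²)]
Numerator: 5×2173 − 79×137 = 42
Denominator: √[(6315 − 6241)(19515 − 18769)] = √[74 × 746] = 234.9553
r = 42 / 234.9553 ≈ 0.1788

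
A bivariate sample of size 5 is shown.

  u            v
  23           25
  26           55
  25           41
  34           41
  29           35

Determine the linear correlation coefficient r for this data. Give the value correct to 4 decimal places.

n = 5, Σu = 137, Σv = 197, Σu² = 3827, Σv² = 8237, Σuv = 5439
nΣuv − ΣuΣv = 27195 − 26989 = 206
nΣu² − (Σu)² = 19135 − 18769 = 366; nΣv² − (Σv)² = 41185 − 38809 = 2376
r = 206 / √(366 × 2376) = 206 / 932.5320 ≈ 0.2209

0.2209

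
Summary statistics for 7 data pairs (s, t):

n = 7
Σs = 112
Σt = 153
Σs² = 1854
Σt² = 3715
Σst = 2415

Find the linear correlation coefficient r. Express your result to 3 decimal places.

-0.218

r = (nΣst − ΣsΣt) / √[(nΣs² − (Σs)²)(nΣt² − (Σt)²)]
Numerator: 7×2415 − 112×153 = -231
Denominator: √[(12978 − 12544)(26005 − 23409)] = √[434 × 2596] = 1061.4443
r = -231 / 1061.4443 ≈ -0.218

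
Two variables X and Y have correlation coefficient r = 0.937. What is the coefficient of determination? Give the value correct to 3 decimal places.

r² = (0.937)² = 0.878

0.878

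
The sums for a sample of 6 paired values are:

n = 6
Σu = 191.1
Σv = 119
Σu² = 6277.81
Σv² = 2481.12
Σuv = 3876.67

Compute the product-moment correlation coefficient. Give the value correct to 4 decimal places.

r = (nΣuv − ΣuΣv) / √[(nΣu² − (Σu)²)(nΣv² − (Σv)²)]
Numerator: 6×3876.67 − 191.1×119 = 519.12
Denominator: √[(37666.86 − 36519.21)(14886.72 − 14161)] = √[1147.65 × 725.72] = 912.6185
r = 519.12 / 912.6185 ≈ 0.5688

0.5688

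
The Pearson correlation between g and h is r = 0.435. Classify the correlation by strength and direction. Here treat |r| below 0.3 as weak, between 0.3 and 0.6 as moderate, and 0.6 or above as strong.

moderate positive

r = 0.435 > 0 so the relationship is positive.
|r| = 0.435, which falls in the moderate range.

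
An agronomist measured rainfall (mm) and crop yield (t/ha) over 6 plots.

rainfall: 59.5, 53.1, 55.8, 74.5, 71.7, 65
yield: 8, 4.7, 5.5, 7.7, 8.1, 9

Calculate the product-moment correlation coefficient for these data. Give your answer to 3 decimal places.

0.709

n = 6, Σx = 379.6, Σy = 43, Σx² = 24389.64, Σy² = 322.24, Σxy = 2771.89
nΣxy − ΣxΣy = 16631.34 − 16322.8 = 308.54
nΣx² − (Σx)² = 146337.84 − 144096.16 = 2241.68; nΣy² − (Σy)² = 1933.44 − 1849 = 84.44
r = 308.54 / √(2241.68 × 84.44) = 308.54 / 435.0718 ≈ 0.709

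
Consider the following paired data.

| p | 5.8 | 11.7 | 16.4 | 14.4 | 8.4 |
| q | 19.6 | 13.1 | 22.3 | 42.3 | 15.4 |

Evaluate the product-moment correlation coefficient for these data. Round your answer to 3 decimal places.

0.465

n = 5, Σp = 56.7, Σq = 112.7, Σp² = 717.41, Σq² = 3079.51, Σpq = 1371.15
nΣpq − ΣpΣq = 6855.75 − 6390.09 = 465.66
nΣp² − (Σp)² = 3587.05 − 3214.89 = 372.16; nΣq² − (Σq)² = 15397.55 − 12701.29 = 2696.26
r = 465.66 / √(372.16 × 2696.26) = 465.66 / 1001.7186 ≈ 0.465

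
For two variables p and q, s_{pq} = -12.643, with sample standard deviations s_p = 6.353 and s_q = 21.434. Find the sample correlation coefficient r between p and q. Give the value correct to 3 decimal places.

-0.093

r = Cov(p,q) / (s_p · s_q) = -12.643 / (6.353 × 21.434)
  = -12.643 / 136.1702 ≈ -0.093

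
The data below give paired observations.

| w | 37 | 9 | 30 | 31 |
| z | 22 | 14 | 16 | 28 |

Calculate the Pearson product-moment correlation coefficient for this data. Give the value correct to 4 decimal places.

0.6378

n = 4, Σw = 107, Σz = 80, Σw² = 3311, Σz² = 1720, Σwz = 2288
nΣwz − ΣwΣz = 9152 − 8560 = 592
nΣw² − (Σw)² = 13244 − 11449 = 1795; nΣz² − (Σz)² = 6880 − 6400 = 480
r = 592 / √(1795 × 480) = 592 / 928.2241 ≈ 0.6378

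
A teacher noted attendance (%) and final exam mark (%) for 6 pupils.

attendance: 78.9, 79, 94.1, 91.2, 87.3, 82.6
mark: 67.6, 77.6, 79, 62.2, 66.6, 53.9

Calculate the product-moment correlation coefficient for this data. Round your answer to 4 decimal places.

0.1330

n = 6, Σx = 513.1, Σy = 406.9, Σx² = 44082.51, Σy² = 28042.13, Σxy = 34836.9
nΣxy − ΣxΣy = 209021.4 − 208780.39 = 241.01
nΣx² − (Σx)² = 264495.06 − 263271.61 = 1223.45; nΣy² − (Σy)² = 168252.78 − 165567.61 = 2685.17
r = 241.01 / √(1223.45 × 2685.17) = 241.01 / 1812.5041 ≈ 0.1330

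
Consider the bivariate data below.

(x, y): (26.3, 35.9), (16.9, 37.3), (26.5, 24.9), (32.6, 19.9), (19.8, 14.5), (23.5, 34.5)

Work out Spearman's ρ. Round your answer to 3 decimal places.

Rank x: 4, 1, 5, 6, 2, 3
Rank y: 5, 6, 3, 2, 1, 4
d = rank(x) − rank(y): -1, -5, 2, 4, 1, -1; Σd² = 48
ρ = 1 − 6Σd² / [n(n²−1)] = 1 − 6×48 / (6×35) = 1 − 288/210 ≈ -0.371

-0.371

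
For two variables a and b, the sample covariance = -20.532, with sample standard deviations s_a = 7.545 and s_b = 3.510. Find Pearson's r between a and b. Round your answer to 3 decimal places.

r = Cov(a,b) / (s_a · s_b) = -20.532 / (7.545 × 3.510)
  = -20.532 / 26.4829 ≈ -0.775

-0.775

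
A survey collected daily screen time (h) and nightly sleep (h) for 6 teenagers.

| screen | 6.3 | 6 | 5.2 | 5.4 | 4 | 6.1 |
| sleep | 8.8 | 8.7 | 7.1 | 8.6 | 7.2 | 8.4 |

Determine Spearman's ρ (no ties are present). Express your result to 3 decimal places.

0.771

Rank screen: 6, 4, 2, 3, 1, 5
Rank sleep: 6, 5, 1, 4, 2, 3
d = rank(screen) − rank(sleep): 0, -1, 1, -1, -1, 2; Σd² = 8
ρ = 1 − 6Σd² / [n(n²−1)] = 1 − 6×8 / (6×35) = 1 − 48/210 ≈ 0.771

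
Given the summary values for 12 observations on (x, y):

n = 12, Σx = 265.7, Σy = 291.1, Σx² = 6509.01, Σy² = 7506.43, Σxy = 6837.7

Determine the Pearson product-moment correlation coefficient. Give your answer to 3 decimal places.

0.743

r = (nΣxy − ΣxΣy) / √[(nΣx² − (Σx)²)(nΣy² − (Σy)²)]
Numerator: 12×6837.7 − 265.7×291.1 = 4707.13
Denominator: √[(78108.12 − 70596.49)(90077.16 − 84739.21)] = √[7511.63 × 5337.95] = 6332.1959
r = 4707.13 / 6332.1959 ≈ 0.743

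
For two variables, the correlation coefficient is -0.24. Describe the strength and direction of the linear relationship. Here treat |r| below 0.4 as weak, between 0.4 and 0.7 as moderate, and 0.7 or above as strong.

weak negative

r = -0.24 < 0 so the relationship is negative.
|r| = 0.24, which falls in the weak range.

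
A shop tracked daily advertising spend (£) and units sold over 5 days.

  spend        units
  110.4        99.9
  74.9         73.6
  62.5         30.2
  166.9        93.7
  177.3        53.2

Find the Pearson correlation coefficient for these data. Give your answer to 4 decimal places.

0.3299

n = 5, Σx = 592, Σy = 350.6, Σx² = 80995.32, Σy² = 27918.94, Σxy = 43499.99
nΣxy − ΣxΣy = 217499.95 − 207555.2 = 9944.75
nΣx² − (Σx)² = 404976.6 − 350464 = 54512.6; nΣy² − (Σy)² = 139594.7 − 122920.36 = 16674.34
r = 9944.75 / √(54512.6 × 16674.34) = 9944.75 / 30148.9905 ≈ 0.3299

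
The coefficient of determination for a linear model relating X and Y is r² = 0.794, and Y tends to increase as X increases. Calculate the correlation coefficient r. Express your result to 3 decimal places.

|r| = √0.794 = 0.891
The association is positive, so r = 0.891.

0.891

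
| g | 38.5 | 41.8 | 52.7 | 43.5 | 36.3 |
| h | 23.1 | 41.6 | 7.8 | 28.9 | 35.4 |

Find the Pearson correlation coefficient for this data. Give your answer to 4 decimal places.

n = 5, Σg = 212.8, Σh = 136.8, Σg² = 9216.72, Σh² = 4413.38, Σgh = 5581.46
nΣgh − ΣgΣh = 27907.3 − 29111.04 = -1203.74
nΣg² − (Σg)² = 46083.6 − 45283.84 = 799.76; nΣh² − (Σh)² = 22066.9 − 18714.24 = 3352.66
r = -1203.74 / √(799.76 × 3352.66) = -1203.74 / 1637.4747 ≈ -0.7351

-0.7351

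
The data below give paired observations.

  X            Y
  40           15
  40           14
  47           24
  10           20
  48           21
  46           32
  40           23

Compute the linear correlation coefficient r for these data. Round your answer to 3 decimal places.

0.251

n = 7, ΣX = 271, ΣY = 149, ΣX² = 11529, ΣY² = 3391, ΣXY = 5888
nΣXY − ΣXΣY = 41216 − 40379 = 837
nΣX² − (ΣX)² = 80703 − 73441 = 7262; nΣY² − (ΣY)² = 23737 − 22201 = 1536
r = 837 / √(7262 × 1536) = 837 / 3339.8251 ≈ 0.251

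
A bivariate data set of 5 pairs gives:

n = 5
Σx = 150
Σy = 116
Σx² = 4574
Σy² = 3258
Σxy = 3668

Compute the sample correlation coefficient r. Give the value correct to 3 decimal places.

r = (nΣxy − ΣxΣy) / √[(nΣx² − (Σx)²)(nΣy² − (Σy)²)]
Numerator: 5×3668 − 150×116 = 940
Denominator: √[(22870 − 22500)(16290 − 13456)] = √[370 × 2834] = 1024.0020
r = 940 / 1024.0020 ≈ 0.918

0.918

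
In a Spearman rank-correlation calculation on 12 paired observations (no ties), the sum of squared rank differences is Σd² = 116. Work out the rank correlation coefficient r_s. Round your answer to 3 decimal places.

ρ = 1 − 6Σd² / [n(n²−1)] = 1 − 6×116 / (12×143)
  = 1 − 696/1716 = 1 − 0.4056 ≈ 0.594

0.594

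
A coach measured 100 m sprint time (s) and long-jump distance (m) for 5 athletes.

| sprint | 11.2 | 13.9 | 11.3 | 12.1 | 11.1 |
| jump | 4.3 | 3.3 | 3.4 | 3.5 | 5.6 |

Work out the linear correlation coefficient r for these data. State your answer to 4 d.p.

n = 5, Σx = 59.6, Σy = 20.1, Σx² = 715.96, Σy² = 84.55, Σxy = 236.96
nΣxy − ΣxΣy = 1184.8 − 1197.96 = -13.16
nΣx² − (Σx)² = 3579.8 − 3552.16 = 27.64; nΣy² − (Σy)² = 422.75 − 404.01 = 18.74
r = -13.16 / √(27.64 × 18.74) = -13.16 / 22.7590 ≈ -0.5782

-0.5782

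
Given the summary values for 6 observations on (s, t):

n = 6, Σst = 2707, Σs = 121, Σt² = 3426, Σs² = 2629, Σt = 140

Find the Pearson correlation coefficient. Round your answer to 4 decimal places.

r = (nΣst − ΣsΣt) / √[(nΣs² − (Σs)²)(nΣt² − (Σt)²)]
Numerator: 6×2707 − 121×140 = -698
Denominator: √[(15774 − 14641)(20556 − 19600)] = √[1133 × 956] = 1040.7440
r = -698 / 1040.7440 ≈ -0.6707

-0.6707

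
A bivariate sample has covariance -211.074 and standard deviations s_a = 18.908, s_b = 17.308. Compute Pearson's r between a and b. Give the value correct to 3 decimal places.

r = Cov(a,b) / (s_a · s_b) = -211.074 / (18.908 × 17.308)
  = -211.074 / 327.2597 ≈ -0.645

-0.645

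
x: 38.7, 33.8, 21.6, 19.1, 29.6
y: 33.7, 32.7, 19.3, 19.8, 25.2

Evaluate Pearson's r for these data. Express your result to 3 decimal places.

0.967

n = 5, Σx = 142.8, Σy = 130.7, Σx² = 4347.66, Σy² = 3604.55, Σxy = 3950.43
nΣxy − ΣxΣy = 19752.15 − 18663.96 = 1088.19
nΣx² − (Σx)² = 21738.3 − 20391.84 = 1346.46; nΣy² − (Σy)² = 18022.75 − 17082.49 = 940.26
r = 1088.19 / √(1346.46 × 940.26) = 1088.19 / 1125.1766 ≈ 0.967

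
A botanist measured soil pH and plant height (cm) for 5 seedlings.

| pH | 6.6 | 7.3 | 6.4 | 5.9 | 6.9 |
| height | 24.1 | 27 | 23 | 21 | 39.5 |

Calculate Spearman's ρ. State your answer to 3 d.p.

Rank pH: 3, 5, 2, 1, 4
Rank height: 3, 4, 2, 1, 5
d = rank(pH) − rank(height): 0, 1, 0, 0, -1; Σd² = 2
ρ = 1 − 6Σd² / [n(n²−1)] = 1 − 6×2 / (5×24) = 1 − 12/120 ≈ 0.900

0.900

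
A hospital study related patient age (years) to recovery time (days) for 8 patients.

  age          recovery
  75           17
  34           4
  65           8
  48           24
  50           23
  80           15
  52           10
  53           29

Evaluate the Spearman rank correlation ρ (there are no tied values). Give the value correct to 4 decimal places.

Rank age: 7, 1, 6, 2, 3, 8, 4, 5
Rank recovery: 5, 1, 2, 7, 6, 4, 3, 8
d = rank(age) − rank(recovery): 2, 0, 4, -5, -3, 4, 1, -3; Σd² = 80
ρ = 1 − 6Σd² / [n(n²−1)] = 1 − 6×80 / (8×63) = 1 − 480/504 ≈ 0.0476

0.0476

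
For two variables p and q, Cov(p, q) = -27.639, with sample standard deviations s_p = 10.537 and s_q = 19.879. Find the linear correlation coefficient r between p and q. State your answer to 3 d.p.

-0.132

r = Cov(p,q) / (s_p · s_q) = -27.639 / (10.537 × 19.879)
  = -27.639 / 209.4650 ≈ -0.132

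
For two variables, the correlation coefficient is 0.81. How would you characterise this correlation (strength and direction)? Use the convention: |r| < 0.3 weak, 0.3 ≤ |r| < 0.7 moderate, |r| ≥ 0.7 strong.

r = 0.81 > 0 so the relationship is positive.
|r| = 0.81, which falls in the strong range.

strong positive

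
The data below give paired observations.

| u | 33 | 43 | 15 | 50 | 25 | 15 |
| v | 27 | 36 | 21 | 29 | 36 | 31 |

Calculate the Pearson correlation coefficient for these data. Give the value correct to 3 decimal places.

n = 6, Σu = 181, Σv = 180, Σu² = 6513, Σv² = 5564, Σuv = 5569
nΣuv − ΣuΣv = 33414 − 32580 = 834
nΣu² − (Σu)² = 39078 − 32761 = 6317; nΣv² − (Σv)² = 33384 − 32400 = 984
r = 834 / √(6317 × 984) = 834 / 2493.1763 ≈ 0.335

0.335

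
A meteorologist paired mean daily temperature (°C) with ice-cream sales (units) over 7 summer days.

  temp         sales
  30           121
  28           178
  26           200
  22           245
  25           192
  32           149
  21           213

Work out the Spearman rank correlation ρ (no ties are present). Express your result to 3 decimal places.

-0.893

Rank temp: 6, 5, 4, 2, 3, 7, 1
Rank sales: 1, 3, 5, 7, 4, 2, 6
d = rank(temp) − rank(sales): 5, 2, -1, -5, -1, 5, -5; Σd² = 106
ρ = 1 − 6Σd² / [n(n²−1)] = 1 − 6×106 / (7×48) = 1 − 636/336 ≈ -0.893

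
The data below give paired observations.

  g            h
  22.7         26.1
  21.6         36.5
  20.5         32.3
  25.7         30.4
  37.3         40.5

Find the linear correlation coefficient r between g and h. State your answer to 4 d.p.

n = 5, Σg = 127.8, Σh = 165.8, Σg² = 3453.88, Σh² = 5621.16, Σgh = 4334.95
nΣgh − ΣgΣh = 21674.75 − 21189.24 = 485.51
nΣg² − (Σg)² = 17269.4 − 16332.84 = 936.56; nΣh² − (Σh)² = 28105.8 − 27489.64 = 616.16
r = 485.51 / √(936.56 × 616.16) = 485.51 / 759.6518 ≈ 0.6391

0.6391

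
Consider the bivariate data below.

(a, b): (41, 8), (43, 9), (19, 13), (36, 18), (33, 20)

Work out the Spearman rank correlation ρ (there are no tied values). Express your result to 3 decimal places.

-0.600

Rank a: 4, 5, 1, 3, 2
Rank b: 1, 2, 3, 4, 5
d = rank(a) − rank(b): 3, 3, -2, -1, -3; Σd² = 32
ρ = 1 − 6Σd² / [n(n²−1)] = 1 − 6×32 / (5×24) = 1 − 192/120 ≈ -0.600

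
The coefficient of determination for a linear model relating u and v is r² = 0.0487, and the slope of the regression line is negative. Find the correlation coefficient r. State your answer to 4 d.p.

-0.2207

|r| = √0.0487 = 0.2207
The association is negative, so r = −0.2207.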